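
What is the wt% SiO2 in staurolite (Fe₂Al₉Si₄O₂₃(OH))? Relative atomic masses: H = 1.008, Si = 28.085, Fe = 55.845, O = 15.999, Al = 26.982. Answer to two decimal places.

28.21 wt%

Molar mass of Fe₂Al₉Si₄O₂₃(OH) = 2*55.845 + 9*26.982 + 4*28.085 + 24*15.999 + 1*1.008 = 851.852 g/mol.
Each formula unit contains 4 Si, equivalent to 4/1 = 4.0000 mol SiO2.
M(SiO2) = 1×28.085 + 2×15.999 = 60.083 g/mol.
Mass of SiO2 per formula unit = 4.0000 × 60.083 = 240.332 g.
SiO2 wt% = 240.332 / 851.852 × 100 = 28.21%.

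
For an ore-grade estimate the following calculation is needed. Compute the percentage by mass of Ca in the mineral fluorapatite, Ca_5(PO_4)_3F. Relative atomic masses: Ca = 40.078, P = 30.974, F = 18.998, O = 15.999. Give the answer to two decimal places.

Formula mass = 5*40.078 + 3*30.974 + 12*15.999 + 1*18.998 = 504.298 g/mol, of which 200.390 g is Ca.
So Ca makes up 200.390/504.298 = 0.3974 of the mass, i.e. 39.74%.

39.74 wt%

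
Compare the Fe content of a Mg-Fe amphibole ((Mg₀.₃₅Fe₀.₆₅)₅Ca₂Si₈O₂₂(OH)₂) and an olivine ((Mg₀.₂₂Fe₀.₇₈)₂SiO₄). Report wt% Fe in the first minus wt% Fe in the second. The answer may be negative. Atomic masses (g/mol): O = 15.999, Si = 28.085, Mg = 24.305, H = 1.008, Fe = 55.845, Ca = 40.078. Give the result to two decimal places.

First mineral: 181.496 g Fe in 914.858 g formula = 19.84 wt% Fe.
Second mineral: 87.118 g Fe in 189.893 g formula = 45.88 wt% Fe.
19.84% − 45.88% gives a difference of -26.04 percentage points.

-26.04 percentage points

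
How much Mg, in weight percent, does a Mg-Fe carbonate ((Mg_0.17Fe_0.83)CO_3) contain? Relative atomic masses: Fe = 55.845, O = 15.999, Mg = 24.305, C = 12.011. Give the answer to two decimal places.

3.74 weight percent

Formula mass = 0.17*24.305 + 0.83*55.845 + 1*12.011 + 3*15.999 = 110.491 g/mol, of which 4.132 g is Mg.
So Mg makes up 4.132/110.491 = 0.0374 of the mass, i.e. 3.74%.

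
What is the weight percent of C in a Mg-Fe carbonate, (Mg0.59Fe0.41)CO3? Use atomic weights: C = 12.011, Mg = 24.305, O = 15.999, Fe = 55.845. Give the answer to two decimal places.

12.35 mass %

M((Mg0.59Fe0.41)CO3) = 97.244 g/mol.
C contributes 1 × 12.011 = 12.011 g per mole.
12.011/97.244 = 0.1235 → 12.35%.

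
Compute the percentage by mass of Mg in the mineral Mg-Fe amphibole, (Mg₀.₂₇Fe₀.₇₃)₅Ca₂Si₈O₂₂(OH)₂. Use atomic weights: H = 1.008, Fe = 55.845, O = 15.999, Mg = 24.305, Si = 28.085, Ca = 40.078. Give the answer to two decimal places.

3.54 weight percent

Molar mass of (Mg₀.₂₇Fe₀.₇₃)₅Ca₂Si₈O₂₂(OH)₂: 1.35*24.305 + 3.65*55.845 + 2*40.078 + 8*28.085 + 24*15.999 + 2*1.008 = 927.474 g/mol.
Mass of Mg per formula unit: 1.35 × 24.305 = 32.812 g.
Weight fraction Mg = 32.812 / 927.474 = 0.0354.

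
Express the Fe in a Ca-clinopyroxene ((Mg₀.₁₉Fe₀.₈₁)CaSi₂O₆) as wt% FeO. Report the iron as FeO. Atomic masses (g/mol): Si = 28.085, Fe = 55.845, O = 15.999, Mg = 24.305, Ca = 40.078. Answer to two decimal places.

24.04 wt%

Molar mass of (Mg₀.₁₉Fe₀.₈₁)CaSi₂O₆ = 0.19×24.305 + 0.81×55.845 + 1×40.078 + 2×28.085 + 6×15.999 = 242.094 g/mol.
Each formula unit contains 0.81 Fe, equivalent to 0.81/1 = 0.8100 mol FeO.
M(FeO) = 1×55.845 + 1×15.999 = 71.844 g/mol.
Mass of FeO per formula unit = 0.8100 × 71.844 = 58.194 g.
FeO wt% = 58.194 / 242.094 × 100 = 24.04%.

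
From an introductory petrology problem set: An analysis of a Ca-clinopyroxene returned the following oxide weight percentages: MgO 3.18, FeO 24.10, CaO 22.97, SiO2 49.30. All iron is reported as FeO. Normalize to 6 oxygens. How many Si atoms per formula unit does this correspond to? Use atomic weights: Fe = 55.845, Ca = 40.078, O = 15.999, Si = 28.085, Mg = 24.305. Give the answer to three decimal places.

1.997 Si apfu

MgO (M=40.304): mol = 0.07890; Mg = 0.07890, O = 0.07890.
FeO (M=71.844): mol = 0.33545; Fe = 0.33545, O = 0.33545.
CaO (M=56.077): mol = 0.40962; Ca = 0.40962, O = 0.40962.
SiO2 (M=60.083): mol = 0.82053; Si = 0.82053, O = 1.64106.
ΣO = 2.46503; factor = 6/ΣO = 2.43405.
Si apfu = 0.82053 × 2.43405 = 1.997.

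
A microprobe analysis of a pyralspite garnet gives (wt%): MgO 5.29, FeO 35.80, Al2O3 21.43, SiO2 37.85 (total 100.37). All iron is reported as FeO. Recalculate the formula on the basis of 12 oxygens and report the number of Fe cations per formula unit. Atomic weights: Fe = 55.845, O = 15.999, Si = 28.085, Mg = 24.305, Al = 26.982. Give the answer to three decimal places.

MgO: 5.29/40.304 = 0.13125 mol → 0.13125 mol Mg, 0.13125 mol O.
FeO: 35.80/71.844 = 0.49830 mol → 0.49830 mol Fe, 0.49830 mol O.
Al2O3: 21.43/101.961 = 0.21018 mol → 0.42036 mol Al, 0.63054 mol O.
SiO2: 37.85/60.083 = 0.62996 mol → 0.62996 mol Si, 1.25992 mol O.
Total oxygen = 2.52001 mol. Normalization factor = 12/2.52001 = 4.76189.
Fe per 12 O = 0.49830 × 4.76189 = 2.373.

2.373 Fe apfu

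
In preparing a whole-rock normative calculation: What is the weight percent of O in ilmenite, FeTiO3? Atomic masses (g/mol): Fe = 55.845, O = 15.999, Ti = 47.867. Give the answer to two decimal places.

Formula mass = 1×55.845 + 1×47.867 + 3×15.999 = 151.709 g/mol, of which 47.997 g is O.
So O makes up 47.997/151.709 = 0.3164 of the mass, i.e. 31.64%.

31.64 weight percent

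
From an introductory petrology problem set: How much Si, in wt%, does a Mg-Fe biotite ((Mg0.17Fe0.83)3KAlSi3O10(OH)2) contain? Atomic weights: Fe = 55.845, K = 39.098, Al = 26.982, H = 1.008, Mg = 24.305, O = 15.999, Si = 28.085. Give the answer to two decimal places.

Formula mass = 0.51×24.305 + 2.49×55.845 + 1×39.098 + 1×26.982 + 3×28.085 + 12×15.999 + 2×1.008 = 495.789 g/mol, of which 84.255 g is Si.
So Si makes up 84.255/495.789 = 0.1699 of the mass, i.e. 16.99%.

16.99 wt%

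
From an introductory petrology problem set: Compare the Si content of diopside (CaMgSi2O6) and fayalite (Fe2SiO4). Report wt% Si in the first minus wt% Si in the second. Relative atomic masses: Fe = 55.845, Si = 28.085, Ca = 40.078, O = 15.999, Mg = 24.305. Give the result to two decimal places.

12.16 percentage points

First mineral: 56.170 g Si in 216.547 g formula = 25.94 wt% Si.
Second mineral: 28.085 g Si in 203.771 g formula = 13.78 wt% Si.
25.94% − 13.78% gives a difference of 12.16 percentage points.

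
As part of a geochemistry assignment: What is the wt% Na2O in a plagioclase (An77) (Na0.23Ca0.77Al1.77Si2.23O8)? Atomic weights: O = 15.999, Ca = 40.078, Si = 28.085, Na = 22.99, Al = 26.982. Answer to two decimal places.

2.60 wt%

M(Na0.23Ca0.77Al1.77Si2.23O8) = 274.527 g/mol; M(Na2O) = 61.979 g/mol.
Moles Na2O per formula unit = 0.23 Na ÷ 2 = 0.1150.
Na2O fraction = (0.1150 × 61.979) / 274.527 = 7.128/274.527 = 0.0260.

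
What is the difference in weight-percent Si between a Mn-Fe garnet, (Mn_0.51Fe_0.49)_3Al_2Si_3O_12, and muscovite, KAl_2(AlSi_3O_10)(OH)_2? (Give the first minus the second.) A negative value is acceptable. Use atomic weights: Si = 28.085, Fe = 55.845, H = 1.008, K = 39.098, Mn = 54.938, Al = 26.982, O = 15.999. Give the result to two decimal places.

-4.18 percentage points

Si in (Mn_0.51Fe_0.49)_3Al_2Si_3O_12: molar mass 496.354 g/mol; 3×28.085 = 84.255 g → 16.97 wt%.
Si in KAl_2(AlSi_3O_10)(OH)_2: molar mass 398.303 g/mol; 3×28.085 = 84.255 g → 21.15 wt%.
Difference = 16.97 − 21.15 = -4.18 percentage points.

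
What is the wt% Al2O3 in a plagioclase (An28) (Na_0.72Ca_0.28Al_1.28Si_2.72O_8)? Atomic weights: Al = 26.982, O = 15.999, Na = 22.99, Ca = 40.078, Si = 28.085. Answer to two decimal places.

24.47 wt%

M(Na_0.72Ca_0.28Al_1.28Si_2.72O_8) = 266.695 g/mol; M(Al2O3) = 101.961 g/mol.
Moles Al2O3 per formula unit = 1.28 Al ÷ 2 = 0.6400.
Al2O3 fraction = (0.6400 × 101.961) / 266.695 = 65.255/266.695 = 0.2447.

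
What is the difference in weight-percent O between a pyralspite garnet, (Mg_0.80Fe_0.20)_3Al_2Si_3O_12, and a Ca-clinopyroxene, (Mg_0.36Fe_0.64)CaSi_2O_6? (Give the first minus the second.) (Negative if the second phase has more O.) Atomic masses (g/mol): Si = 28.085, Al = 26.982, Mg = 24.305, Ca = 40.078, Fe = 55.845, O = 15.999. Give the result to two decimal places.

First mineral: 191.988 g O in 422.046 g formula = 45.49 wt% O.
Second mineral: 95.994 g O in 236.733 g formula = 40.55 wt% O.
45.49% − 40.55% gives a difference of 4.94 percentage points.

4.94 percentage points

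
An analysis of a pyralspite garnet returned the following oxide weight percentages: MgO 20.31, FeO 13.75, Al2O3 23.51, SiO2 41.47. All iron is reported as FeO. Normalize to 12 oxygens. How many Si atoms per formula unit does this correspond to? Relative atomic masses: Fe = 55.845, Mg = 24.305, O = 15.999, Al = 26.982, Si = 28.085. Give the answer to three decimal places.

2.993 Si apfu

20.31 wt% MgO ÷ 40.304 g/mol = 0.50392 mol, giving 0.50392 Mg and 0.50392 O.
13.75 wt% FeO ÷ 71.844 g/mol = 0.19139 mol, giving 0.19139 Fe and 0.19139 O.
23.51 wt% Al2O3 ÷ 101.961 g/mol = 0.23058 mol, giving 0.46116 Al and 0.69174 O.
41.47 wt% SiO2 ÷ 60.083 g/mol = 0.69021 mol, giving 0.69021 Si and 1.38042 O.
Oxygen sums to 2.76747; scaling by 12/2.76747 = 4.33609 puts the formula on 12 O.
Si: 0.69021 × 4.33609 = 2.993 atoms per formula unit.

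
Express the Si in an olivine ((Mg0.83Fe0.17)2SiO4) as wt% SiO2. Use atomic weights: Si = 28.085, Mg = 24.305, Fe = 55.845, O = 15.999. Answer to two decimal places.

39.68 wt%

Formula mass = 151.415 g/mol.
1 Si → 1.0000 mol SiO2 per formula unit; M(SiO2) = 60.083, so SiO2 mass = 60.083 g.
60.083/151.415 × 100 = 39.68 wt%.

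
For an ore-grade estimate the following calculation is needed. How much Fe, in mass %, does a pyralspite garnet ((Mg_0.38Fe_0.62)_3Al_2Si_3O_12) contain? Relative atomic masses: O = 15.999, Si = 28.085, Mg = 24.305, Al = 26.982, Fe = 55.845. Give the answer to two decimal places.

22.49 mass %

Molar mass of (Mg_0.38Fe_0.62)_3Al_2Si_3O_12: 1.14×24.305 + 1.86×55.845 + 2×26.982 + 3×28.085 + 12×15.999 = 461.786 g/mol.
Mass of Fe per formula unit: 1.86 × 55.845 = 103.872 g.
Weight fraction Fe = 103.872 / 461.786 = 0.2249.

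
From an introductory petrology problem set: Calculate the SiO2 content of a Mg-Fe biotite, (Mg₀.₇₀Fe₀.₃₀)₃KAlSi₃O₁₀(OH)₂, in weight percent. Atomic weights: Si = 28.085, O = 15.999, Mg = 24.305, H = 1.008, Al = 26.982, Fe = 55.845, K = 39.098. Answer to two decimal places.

Formula mass = 445.640 g/mol.
3 Si → 3.0000 mol SiO2 per formula unit; M(SiO2) = 60.083, so SiO2 mass = 180.249 g.
180.249/445.640 × 100 = 40.45 wt%.

40.45 wt%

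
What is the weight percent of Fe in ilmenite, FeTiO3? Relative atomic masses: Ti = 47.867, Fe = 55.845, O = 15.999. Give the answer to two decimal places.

Formula mass = 1*55.845 + 1*47.867 + 3*15.999 = 151.709 g/mol, of which 55.845 g is Fe.
So Fe makes up 55.845/151.709 = 0.3681 of the mass, i.e. 36.81%.

36.81 mass %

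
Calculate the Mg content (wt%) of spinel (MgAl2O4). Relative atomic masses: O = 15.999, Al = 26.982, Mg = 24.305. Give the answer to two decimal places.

17.08 wt%

M(MgAl2O4) = 142.265 g/mol.
Mg contributes 1 × 24.305 = 24.305 g per mole.
24.305/142.265 = 0.1708 → 17.08%.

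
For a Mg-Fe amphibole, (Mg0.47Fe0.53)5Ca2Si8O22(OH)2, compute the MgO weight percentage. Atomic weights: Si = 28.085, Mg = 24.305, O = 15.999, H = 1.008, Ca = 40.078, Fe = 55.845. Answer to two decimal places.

M((Mg0.47Fe0.53)5Ca2Si8O22(OH)2) = 895.934 g/mol; M(MgO) = 40.304 g/mol.
Moles MgO per formula unit = 2.35 Mg ÷ 1 = 2.3500.
MgO fraction = (2.3500 × 40.304) / 895.934 = 94.714/895.934 = 0.1057.

10.57 wt%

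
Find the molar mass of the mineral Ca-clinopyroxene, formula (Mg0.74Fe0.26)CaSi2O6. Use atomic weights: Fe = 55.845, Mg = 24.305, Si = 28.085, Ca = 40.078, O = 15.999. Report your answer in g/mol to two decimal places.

224.75 g/mol

M = 0.74*24.305 + 0.26*55.845 + 1*40.078 + 2*28.085 + 6*15.999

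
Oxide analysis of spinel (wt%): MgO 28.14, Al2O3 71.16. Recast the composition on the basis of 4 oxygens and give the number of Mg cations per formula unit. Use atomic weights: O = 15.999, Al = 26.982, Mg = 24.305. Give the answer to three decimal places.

MgO: 28.14/40.304 = 0.69819 mol → 0.69819 mol Mg, 0.69819 mol O.
Al2O3: 71.16/101.961 = 0.69791 mol → 1.39582 mol Al, 2.09373 mol O.
Total oxygen = 2.79192 mol. Normalization factor = 4/2.79192 = 1.43271.
Mg per 4 O = 0.69819 × 1.43271 = 1.000.

1.000 Mg apfu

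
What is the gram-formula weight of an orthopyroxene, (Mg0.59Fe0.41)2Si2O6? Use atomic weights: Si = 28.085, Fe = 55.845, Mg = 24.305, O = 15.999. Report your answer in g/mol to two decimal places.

226.64 g/mol

Mg: 1.18 × 24.305 = 28.6799
Fe: 0.82 × 55.845 = 45.7929
Si: 2 × 28.085 = 56.1700
O: 6 × 15.999 = 95.9940
Summing the contributions gives the formula mass.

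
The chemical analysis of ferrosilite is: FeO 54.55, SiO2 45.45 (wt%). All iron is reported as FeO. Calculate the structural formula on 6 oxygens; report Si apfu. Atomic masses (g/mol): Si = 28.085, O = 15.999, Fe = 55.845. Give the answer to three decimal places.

1.998 Si apfu

54.55 wt% FeO ÷ 71.844 g/mol = 0.75928 mol, giving 0.75928 Fe and 0.75928 O.
45.45 wt% SiO2 ÷ 60.083 g/mol = 0.75645 mol, giving 0.75645 Si and 1.51290 O.
Oxygen sums to 2.27218; scaling by 6/2.27218 = 2.64064 puts the formula on 6 O.
Si: 0.75645 × 2.64064 = 1.998 atoms per formula unit.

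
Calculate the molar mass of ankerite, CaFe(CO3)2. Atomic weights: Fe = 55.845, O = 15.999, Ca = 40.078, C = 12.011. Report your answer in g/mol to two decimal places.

215.94 g/mol

M = 1·40.078 + 1·55.845 + 2·12.011 + 6·15.999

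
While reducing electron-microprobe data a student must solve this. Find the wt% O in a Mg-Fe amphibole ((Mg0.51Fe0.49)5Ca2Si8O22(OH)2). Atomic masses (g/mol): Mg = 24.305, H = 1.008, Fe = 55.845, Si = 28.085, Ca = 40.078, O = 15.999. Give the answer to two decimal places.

Molar mass of (Mg0.51Fe0.49)5Ca2Si8O22(OH)2: 2.55*24.305 + 2.45*55.845 + 2*40.078 + 8*28.085 + 24*15.999 + 2*1.008 = 889.626 g/mol.
Mass of O per formula unit: 24 × 15.999 = 383.976 g.
Weight fraction O = 383.976 / 889.626 = 0.4316.

43.16 mass %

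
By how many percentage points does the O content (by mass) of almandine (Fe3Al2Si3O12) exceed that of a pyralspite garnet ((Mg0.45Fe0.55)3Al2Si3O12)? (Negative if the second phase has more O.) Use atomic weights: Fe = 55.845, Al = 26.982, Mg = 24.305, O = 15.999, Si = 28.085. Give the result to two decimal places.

M(Fe3Al2Si3O12) = 497.742 g/mol, so wt% O = 191.988/497.742 × 100 = 38.57%.
M((Mg0.45Fe0.55)3Al2Si3O12) = 455.163 g/mol, so wt% O = 191.988/455.163 × 100 = 42.18%.
38.57 − 42.18 = -3.61 pp.

-3.61 percentage points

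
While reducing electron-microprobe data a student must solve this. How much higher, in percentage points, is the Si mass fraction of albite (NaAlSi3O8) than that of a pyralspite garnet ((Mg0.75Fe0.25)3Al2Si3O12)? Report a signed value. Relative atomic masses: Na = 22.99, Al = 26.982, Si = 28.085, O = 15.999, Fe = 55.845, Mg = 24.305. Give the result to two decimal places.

12.39 percentage points

First mineral: 84.255 g Si in 262.219 g formula = 32.13 wt% Si.
Second mineral: 84.255 g Si in 426.777 g formula = 19.74 wt% Si.
32.13% − 19.74% gives a difference of 12.39 percentage points.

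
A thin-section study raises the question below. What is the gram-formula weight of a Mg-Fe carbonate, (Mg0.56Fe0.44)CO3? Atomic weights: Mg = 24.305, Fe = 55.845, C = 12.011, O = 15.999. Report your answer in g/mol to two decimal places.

98.19 g/mol

Mg: 0.56 × 24.305 = 13.6108
Fe: 0.44 × 55.845 = 24.5718
C: 1 × 12.011 = 12.0110
O: 3 × 15.999 = 47.9970
Summing the contributions gives the formula mass.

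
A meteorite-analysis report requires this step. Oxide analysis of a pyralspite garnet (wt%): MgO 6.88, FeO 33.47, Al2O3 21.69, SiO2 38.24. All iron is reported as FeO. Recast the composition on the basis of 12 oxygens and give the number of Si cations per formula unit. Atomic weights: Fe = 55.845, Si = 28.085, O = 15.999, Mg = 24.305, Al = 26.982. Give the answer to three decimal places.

MgO (M=40.304): mol = 0.17070; Mg = 0.17070, O = 0.17070.
FeO (M=71.844): mol = 0.46587; Fe = 0.46587, O = 0.46587.
Al2O3 (M=101.961): mol = 0.21273; Al = 0.42546, O = 0.63819.
SiO2 (M=60.083): mol = 0.63645; Si = 0.63645, O = 1.27290.
ΣO = 2.54766; factor = 12/ΣO = 4.71020.
Si apfu = 0.63645 × 4.71020 = 2.998.

2.998 Si apfu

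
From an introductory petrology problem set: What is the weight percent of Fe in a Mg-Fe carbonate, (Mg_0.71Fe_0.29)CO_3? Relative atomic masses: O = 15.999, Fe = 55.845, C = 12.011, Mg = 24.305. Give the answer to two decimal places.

M((Mg_0.71Fe_0.29)CO_3) = 93.460 g/mol.
Fe contributes 0.29 × 55.845 = 16.195 g per mole.
16.195/93.460 = 0.1733 → 17.33%.

17.33 wt%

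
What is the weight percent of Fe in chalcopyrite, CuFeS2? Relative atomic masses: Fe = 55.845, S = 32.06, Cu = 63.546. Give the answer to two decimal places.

30.43 wt%

Formula mass = 1*63.546 + 1*55.845 + 2*32.06 = 183.511 g/mol, of which 55.845 g is Fe.
So Fe makes up 55.845/183.511 = 0.3043 of the mass, i.e. 30.43%.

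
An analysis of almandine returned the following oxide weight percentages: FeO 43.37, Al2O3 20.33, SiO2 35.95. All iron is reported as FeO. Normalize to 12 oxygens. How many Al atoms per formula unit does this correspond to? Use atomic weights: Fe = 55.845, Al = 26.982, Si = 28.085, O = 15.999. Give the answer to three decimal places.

1.995 Al apfu

FeO (M=71.844): mol = 0.60367; Fe = 0.60367, O = 0.60367.
Al2O3 (M=101.961): mol = 0.19939; Al = 0.39878, O = 0.59817.
SiO2 (M=60.083): mol = 0.59834; Si = 0.59834, O = 1.19668.
ΣO = 2.39852; factor = 12/ΣO = 5.00309.
Al apfu = 0.39878 × 5.00309 = 1.995.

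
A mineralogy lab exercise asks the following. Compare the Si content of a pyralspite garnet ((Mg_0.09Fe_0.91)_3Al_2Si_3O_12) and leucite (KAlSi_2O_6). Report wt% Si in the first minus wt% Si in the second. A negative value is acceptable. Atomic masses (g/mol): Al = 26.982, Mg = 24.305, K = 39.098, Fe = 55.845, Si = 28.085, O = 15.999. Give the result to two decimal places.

-8.52 percentage points

First mineral: 84.255 g Si in 489.226 g formula = 17.22 wt% Si.
Second mineral: 56.170 g Si in 218.244 g formula = 25.74 wt% Si.
17.22% − 25.74% gives a difference of -8.52 percentage points.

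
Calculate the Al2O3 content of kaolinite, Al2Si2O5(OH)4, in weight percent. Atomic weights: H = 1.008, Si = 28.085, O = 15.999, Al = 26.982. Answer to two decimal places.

Molar mass of Al2Si2O5(OH)4 = 2×26.982 + 2×28.085 + 9×15.999 + 4×1.008 = 258.157 g/mol.
Each formula unit contains 2 Al, equivalent to 2/2 = 1.0000 mol Al2O3.
M(Al2O3) = 2×26.982 + 3×15.999 = 101.961 g/mol.
Mass of Al2O3 per formula unit = 1.0000 × 101.961 = 101.961 g.
Al2O3 wt% = 101.961 / 258.157 × 100 = 39.50%.

39.50 wt%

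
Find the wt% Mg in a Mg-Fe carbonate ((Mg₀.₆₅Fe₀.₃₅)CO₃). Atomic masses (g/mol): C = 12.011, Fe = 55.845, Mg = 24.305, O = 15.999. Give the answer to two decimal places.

16.57 wt%

M((Mg₀.₆₅Fe₀.₃₅)CO₃) = 95.352 g/mol.
Mg contributes 0.65 × 24.305 = 15.798 g per mole.
15.798/95.352 = 0.1657 → 16.57%.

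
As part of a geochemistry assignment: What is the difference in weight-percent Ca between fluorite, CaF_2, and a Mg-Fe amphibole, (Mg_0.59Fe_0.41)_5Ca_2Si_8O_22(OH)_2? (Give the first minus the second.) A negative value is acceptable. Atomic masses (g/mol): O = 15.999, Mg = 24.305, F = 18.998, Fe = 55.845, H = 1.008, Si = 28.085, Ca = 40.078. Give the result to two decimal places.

Ca in CaF_2: molar mass 78.074 g/mol; 1×40.078 = 40.078 g → 51.33 wt%.
Ca in (Mg_0.59Fe_0.41)_5Ca_2Si_8O_22(OH)_2: molar mass 877.010 g/mol; 2×40.078 = 80.156 g → 9.14 wt%.
Difference = 51.33 − 9.14 = 42.19 percentage points.

42.19 percentage points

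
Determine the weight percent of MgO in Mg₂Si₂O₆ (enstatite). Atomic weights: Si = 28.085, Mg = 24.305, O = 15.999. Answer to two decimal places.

40.15 wt%

Formula mass = 200.774 g/mol.
2 Mg → 2.0000 mol MgO per formula unit; M(MgO) = 40.304, so MgO mass = 80.608 g.
80.608/200.774 × 100 = 40.15 wt%.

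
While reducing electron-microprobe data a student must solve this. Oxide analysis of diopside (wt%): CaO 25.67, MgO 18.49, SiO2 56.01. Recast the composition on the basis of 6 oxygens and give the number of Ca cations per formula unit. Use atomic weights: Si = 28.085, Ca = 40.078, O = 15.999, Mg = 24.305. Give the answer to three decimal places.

0.988 Ca apfu

CaO (M=56.077): mol = 0.45776; Ca = 0.45776, O = 0.45776.
MgO (M=40.304): mol = 0.45876; Mg = 0.45876, O = 0.45876.
SiO2 (M=60.083): mol = 0.93221; Si = 0.93221, O = 1.86442.
ΣO = 2.78094; factor = 6/ΣO = 2.15754.
Ca apfu = 0.45776 × 2.15754 = 0.988.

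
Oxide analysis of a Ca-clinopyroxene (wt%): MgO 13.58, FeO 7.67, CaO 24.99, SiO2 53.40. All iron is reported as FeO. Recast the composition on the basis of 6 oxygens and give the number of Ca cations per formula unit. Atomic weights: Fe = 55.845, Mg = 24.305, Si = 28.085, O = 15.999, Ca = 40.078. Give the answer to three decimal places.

1.003 Ca apfu

MgO (M=40.304): mol = 0.33694; Mg = 0.33694, O = 0.33694.
FeO (M=71.844): mol = 0.10676; Fe = 0.10676, O = 0.10676.
CaO (M=56.077): mol = 0.44564; Ca = 0.44564, O = 0.44564.
SiO2 (M=60.083): mol = 0.88877; Si = 0.88877, O = 1.77754.
ΣO = 2.66688; factor = 6/ΣO = 2.24982.
Ca apfu = 0.44564 × 2.24982 = 1.003.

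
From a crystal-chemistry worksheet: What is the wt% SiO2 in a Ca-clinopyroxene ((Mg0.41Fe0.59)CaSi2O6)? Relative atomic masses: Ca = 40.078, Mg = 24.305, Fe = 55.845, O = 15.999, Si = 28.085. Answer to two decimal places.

51.10 wt%

Molar mass of (Mg0.41Fe0.59)CaSi2O6 = 0.41*24.305 + 0.59*55.845 + 1*40.078 + 2*28.085 + 6*15.999 = 235.156 g/mol.
Each formula unit contains 2 Si, equivalent to 2/1 = 2.0000 mol SiO2.
M(SiO2) = 1×28.085 + 2×15.999 = 60.083 g/mol.
Mass of SiO2 per formula unit = 2.0000 × 60.083 = 120.166 g.
SiO2 wt% = 120.166 / 235.156 × 100 = 51.10%.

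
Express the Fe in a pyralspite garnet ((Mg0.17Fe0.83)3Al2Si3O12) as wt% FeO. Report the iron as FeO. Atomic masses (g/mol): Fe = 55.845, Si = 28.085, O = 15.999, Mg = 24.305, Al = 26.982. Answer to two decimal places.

37.14 wt%

Molar mass of (Mg0.17Fe0.83)3Al2Si3O12 = 0.51×24.305 + 2.49×55.845 + 2×26.982 + 3×28.085 + 12×15.999 = 481.657 g/mol.
Each formula unit contains 2.49 Fe, equivalent to 2.49/1 = 2.4900 mol FeO.
M(FeO) = 1×55.845 + 1×15.999 = 71.844 g/mol.
Mass of FeO per formula unit = 2.4900 × 71.844 = 178.892 g.
FeO wt% = 178.892 / 481.657 × 100 = 37.14%.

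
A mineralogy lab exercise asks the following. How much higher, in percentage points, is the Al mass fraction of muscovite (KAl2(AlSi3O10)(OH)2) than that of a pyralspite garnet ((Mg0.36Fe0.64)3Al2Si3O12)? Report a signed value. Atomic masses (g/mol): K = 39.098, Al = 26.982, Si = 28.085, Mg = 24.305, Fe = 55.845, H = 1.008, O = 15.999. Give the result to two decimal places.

8.68 percentage points

First mineral: 80.946 g Al in 398.303 g formula = 20.32 wt% Al.
Second mineral: 53.964 g Al in 463.679 g formula = 11.64 wt% Al.
20.32% − 11.64% gives a difference of 8.68 percentage points.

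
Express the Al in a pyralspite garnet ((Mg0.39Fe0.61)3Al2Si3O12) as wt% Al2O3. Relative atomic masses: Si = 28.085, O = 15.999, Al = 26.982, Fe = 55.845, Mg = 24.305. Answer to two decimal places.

22.13 wt%

M((Mg0.39Fe0.61)3Al2Si3O12) = 460.840 g/mol; M(Al2O3) = 101.961 g/mol.
Moles Al2O3 per formula unit = 2 Al ÷ 2 = 1.0000.
Al2O3 fraction = (1.0000 × 101.961) / 460.840 = 101.961/460.840 = 0.2213.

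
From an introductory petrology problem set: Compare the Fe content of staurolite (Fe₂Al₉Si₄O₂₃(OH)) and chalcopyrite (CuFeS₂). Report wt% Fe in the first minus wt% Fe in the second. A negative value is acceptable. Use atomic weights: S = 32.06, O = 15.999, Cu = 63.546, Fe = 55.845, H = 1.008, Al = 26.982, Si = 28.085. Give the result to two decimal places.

-17.32 percentage points

M(Fe₂Al₉Si₄O₂₃(OH)) = 851.852 g/mol, so wt% Fe = 111.690/851.852 × 100 = 13.11%.
M(CuFeS₂) = 183.511 g/mol, so wt% Fe = 55.845/183.511 × 100 = 30.43%.
13.11 − 30.43 = -17.32 pp.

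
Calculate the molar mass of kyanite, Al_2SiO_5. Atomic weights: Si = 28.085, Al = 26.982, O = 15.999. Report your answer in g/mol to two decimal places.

M = 2*26.982 + 1*28.085 + 5*15.999

162.04 g/mol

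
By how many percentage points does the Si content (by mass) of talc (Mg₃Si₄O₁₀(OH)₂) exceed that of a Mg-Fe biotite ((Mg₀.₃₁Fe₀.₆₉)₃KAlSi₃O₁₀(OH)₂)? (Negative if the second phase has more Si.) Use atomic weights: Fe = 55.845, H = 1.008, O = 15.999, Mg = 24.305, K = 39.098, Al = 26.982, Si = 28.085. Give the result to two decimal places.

12.16 percentage points

First mineral: 112.340 g Si in 379.259 g formula = 29.62 wt% Si.
Second mineral: 84.255 g Si in 482.542 g formula = 17.46 wt% Si.
29.62% − 17.46% gives a difference of 12.16 percentage points.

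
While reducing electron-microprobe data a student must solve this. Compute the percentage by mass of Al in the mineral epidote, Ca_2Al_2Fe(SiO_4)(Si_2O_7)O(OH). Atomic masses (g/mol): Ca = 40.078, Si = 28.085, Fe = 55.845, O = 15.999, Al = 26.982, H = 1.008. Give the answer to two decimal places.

Formula mass = 2*40.078 + 2*26.982 + 1*55.845 + 3*28.085 + 13*15.999 + 1*1.008 = 483.215 g/mol, of which 53.964 g is Al.
So Al makes up 53.964/483.215 = 0.1117 of the mass, i.e. 11.17%.

11.17 weight percent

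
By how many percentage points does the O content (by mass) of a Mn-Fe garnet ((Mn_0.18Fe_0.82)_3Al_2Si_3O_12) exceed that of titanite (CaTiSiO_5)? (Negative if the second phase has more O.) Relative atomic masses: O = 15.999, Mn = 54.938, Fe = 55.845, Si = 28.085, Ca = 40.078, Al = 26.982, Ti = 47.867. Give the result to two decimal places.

-2.20 percentage points

M((Mn_0.18Fe_0.82)_3Al_2Si_3O_12) = 497.252 g/mol, so wt% O = 191.988/497.252 × 100 = 38.61%.
M(CaTiSiO_5) = 196.025 g/mol, so wt% O = 79.995/196.025 × 100 = 40.81%.
38.61 − 40.81 = -2.20 pp.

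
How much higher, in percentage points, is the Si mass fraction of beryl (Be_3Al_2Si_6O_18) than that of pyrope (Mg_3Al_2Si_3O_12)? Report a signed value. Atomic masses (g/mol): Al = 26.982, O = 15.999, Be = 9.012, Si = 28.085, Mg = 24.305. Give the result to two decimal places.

M(Be_3Al_2Si_6O_18) = 537.492 g/mol, so wt% Si = 168.510/537.492 × 100 = 31.35%.
M(Mg_3Al_2Si_3O_12) = 403.122 g/mol, so wt% Si = 84.255/403.122 × 100 = 20.90%.
31.35 − 20.90 = 10.45 pp.

10.45 percentage points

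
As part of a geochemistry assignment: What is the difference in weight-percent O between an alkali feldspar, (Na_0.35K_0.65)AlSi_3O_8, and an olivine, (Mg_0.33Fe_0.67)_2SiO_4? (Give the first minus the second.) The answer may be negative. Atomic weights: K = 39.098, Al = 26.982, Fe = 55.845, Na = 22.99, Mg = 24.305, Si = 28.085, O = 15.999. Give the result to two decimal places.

First mineral: 127.992 g O in 272.689 g formula = 46.94 wt% O.
Second mineral: 63.996 g O in 182.955 g formula = 34.98 wt% O.
46.94% − 34.98% gives a difference of 11.96 percentage points.

11.96 percentage points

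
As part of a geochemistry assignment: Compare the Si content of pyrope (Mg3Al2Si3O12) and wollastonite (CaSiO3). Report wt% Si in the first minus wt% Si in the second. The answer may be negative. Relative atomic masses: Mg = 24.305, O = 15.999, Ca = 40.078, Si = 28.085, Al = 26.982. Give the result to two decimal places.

-3.28 percentage points

Si in Mg3Al2Si3O12: molar mass 403.122 g/mol; 3×28.085 = 84.255 g → 20.90 wt%.
Si in CaSiO3: molar mass 116.160 g/mol; 1×28.085 = 28.085 g → 24.18 wt%.
Difference = 20.90 − 24.18 = -3.28 percentage points.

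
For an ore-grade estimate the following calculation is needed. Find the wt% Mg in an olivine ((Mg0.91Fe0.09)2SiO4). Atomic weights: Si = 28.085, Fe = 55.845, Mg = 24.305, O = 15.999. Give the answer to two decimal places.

Molar mass of (Mg0.91Fe0.09)2SiO4: 1.82·24.305 + 0.18·55.845 + 1·28.085 + 4·15.999 = 146.368 g/mol.
Mass of Mg per formula unit: 1.82 × 24.305 = 44.235 g.
Weight fraction Mg = 44.235 / 146.368 = 0.3022.

30.22 mass %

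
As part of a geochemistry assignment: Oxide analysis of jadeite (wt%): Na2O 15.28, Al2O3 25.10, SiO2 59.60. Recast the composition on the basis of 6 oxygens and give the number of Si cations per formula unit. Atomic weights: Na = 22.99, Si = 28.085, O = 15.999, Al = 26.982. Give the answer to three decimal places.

2.005 Si apfu

Na2O (M=61.979): mol = 0.24654; Na = 0.49308, O = 0.24654.
Al2O3 (M=101.961): mol = 0.24617; Al = 0.49234, O = 0.73851.
SiO2 (M=60.083): mol = 0.99196; Si = 0.99196, O = 1.98392.
ΣO = 2.96897; factor = 6/ΣO = 2.02090.
Si apfu = 0.99196 × 2.02090 = 2.005.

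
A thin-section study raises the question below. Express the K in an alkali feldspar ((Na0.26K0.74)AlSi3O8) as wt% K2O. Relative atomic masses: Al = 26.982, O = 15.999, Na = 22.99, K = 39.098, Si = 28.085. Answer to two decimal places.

Formula mass = 274.139 g/mol.
0.74 K → 0.3700 mol K2O per formula unit; M(K2O) = 94.195, so K2O mass = 34.852 g.
34.852/274.139 × 100 = 12.71 wt%.

12.71 wt%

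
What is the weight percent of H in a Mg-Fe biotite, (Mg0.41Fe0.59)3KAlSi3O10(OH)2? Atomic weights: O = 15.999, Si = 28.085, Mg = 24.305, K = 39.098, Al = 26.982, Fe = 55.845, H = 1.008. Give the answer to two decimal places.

M((Mg0.41Fe0.59)3KAlSi3O10(OH)2) = 473.080 g/mol.
H contributes 2 × 1.008 = 2.016 g per mole.
2.016/473.080 = 0.0043 → 0.43%.

0.43 weight percent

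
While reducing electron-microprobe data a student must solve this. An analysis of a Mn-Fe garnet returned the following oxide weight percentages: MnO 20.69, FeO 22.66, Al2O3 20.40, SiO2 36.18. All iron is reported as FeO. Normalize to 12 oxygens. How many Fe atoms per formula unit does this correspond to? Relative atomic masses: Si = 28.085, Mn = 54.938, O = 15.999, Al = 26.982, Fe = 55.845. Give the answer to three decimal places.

MnO: 20.69/70.937 = 0.29167 mol → 0.29167 mol Mn, 0.29167 mol O.
FeO: 22.66/71.844 = 0.31541 mol → 0.31541 mol Fe, 0.31541 mol O.
Al2O3: 20.40/101.961 = 0.20008 mol → 0.40016 mol Al, 0.60024 mol O.
SiO2: 36.18/60.083 = 0.60217 mol → 0.60217 mol Si, 1.20434 mol O.
Total oxygen = 2.41166 mol. Normalization factor = 12/2.41166 = 4.97583.
Fe per 12 O = 0.31541 × 4.97583 = 1.569.

1.569 Fe apfu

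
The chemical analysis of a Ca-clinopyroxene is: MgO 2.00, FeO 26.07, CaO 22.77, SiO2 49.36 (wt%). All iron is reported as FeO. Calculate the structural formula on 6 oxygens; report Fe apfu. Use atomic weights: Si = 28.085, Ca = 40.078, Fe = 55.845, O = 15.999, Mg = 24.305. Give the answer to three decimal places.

MgO (M=40.304): mol = 0.04962; Mg = 0.04962, O = 0.04962.
FeO (M=71.844): mol = 0.36287; Fe = 0.36287, O = 0.36287.
CaO (M=56.077): mol = 0.40605; Ca = 0.40605, O = 0.40605.
SiO2 (M=60.083): mol = 0.82153; Si = 0.82153, O = 1.64306.
ΣO = 2.46160; factor = 6/ΣO = 2.43744.
Fe apfu = 0.36287 × 2.43744 = 0.884.

0.884 Fe apfu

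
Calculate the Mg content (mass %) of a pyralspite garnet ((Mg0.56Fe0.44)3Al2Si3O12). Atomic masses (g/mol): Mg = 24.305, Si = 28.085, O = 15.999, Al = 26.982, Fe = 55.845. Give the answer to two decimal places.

Molar mass of (Mg0.56Fe0.44)3Al2Si3O12: 1.68×24.305 + 1.32×55.845 + 2×26.982 + 3×28.085 + 12×15.999 = 444.755 g/mol.
Mass of Mg per formula unit: 1.68 × 24.305 = 40.832 g.
Weight fraction Mg = 40.832 / 444.755 = 0.0918.

9.18 mass %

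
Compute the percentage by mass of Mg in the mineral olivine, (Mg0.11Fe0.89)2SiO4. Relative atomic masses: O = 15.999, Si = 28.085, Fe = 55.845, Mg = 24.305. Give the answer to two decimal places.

2.72 weight percent

Molar mass of (Mg0.11Fe0.89)2SiO4: 0.22·24.305 + 1.78·55.845 + 1·28.085 + 4·15.999 = 196.832 g/mol.
Mass of Mg per formula unit: 0.22 × 24.305 = 5.347 g.
Weight fraction Mg = 5.347 / 196.832 = 0.0272.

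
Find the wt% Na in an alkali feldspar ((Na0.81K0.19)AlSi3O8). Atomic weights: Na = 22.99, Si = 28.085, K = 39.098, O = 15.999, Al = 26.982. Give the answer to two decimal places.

M((Na0.81K0.19)AlSi3O8) = 265.280 g/mol.
Na contributes 0.81 × 22.99 = 18.622 g per mole.
18.622/265.280 = 0.0702 → 7.02%.

7.02 weight percent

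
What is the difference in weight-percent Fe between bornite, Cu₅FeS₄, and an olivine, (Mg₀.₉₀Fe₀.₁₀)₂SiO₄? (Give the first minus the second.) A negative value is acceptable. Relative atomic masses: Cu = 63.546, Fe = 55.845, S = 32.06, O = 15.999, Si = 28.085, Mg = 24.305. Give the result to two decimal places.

3.53 percentage points

M(Cu₅FeS₄) = 501.815 g/mol, so wt% Fe = 55.845/501.815 × 100 = 11.13%.
M((Mg₀.₉₀Fe₀.₁₀)₂SiO₄) = 146.999 g/mol, so wt% Fe = 11.169/146.999 × 100 = 7.60%.
11.13 − 7.60 = 3.53 pp.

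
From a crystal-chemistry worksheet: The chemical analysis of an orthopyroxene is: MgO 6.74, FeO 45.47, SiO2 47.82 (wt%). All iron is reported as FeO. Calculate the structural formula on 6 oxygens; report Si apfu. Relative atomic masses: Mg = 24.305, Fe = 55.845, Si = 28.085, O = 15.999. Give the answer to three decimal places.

1.996 Si apfu

MgO (M=40.304): mol = 0.16723; Mg = 0.16723, O = 0.16723.
FeO (M=71.844): mol = 0.63290; Fe = 0.63290, O = 0.63290.
SiO2 (M=60.083): mol = 0.79590; Si = 0.79590, O = 1.59180.
ΣO = 2.39193; factor = 6/ΣO = 2.50843.
Si apfu = 0.79590 × 2.50843 = 1.996.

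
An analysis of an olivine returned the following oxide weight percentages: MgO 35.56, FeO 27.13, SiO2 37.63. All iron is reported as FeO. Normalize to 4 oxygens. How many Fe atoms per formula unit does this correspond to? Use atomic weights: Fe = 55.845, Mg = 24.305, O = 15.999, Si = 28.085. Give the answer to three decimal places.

35.56 wt% MgO ÷ 40.304 g/mol = 0.88229 mol, giving 0.88229 Mg and 0.88229 O.
27.13 wt% FeO ÷ 71.844 g/mol = 0.37762 mol, giving 0.37762 Fe and 0.37762 O.
37.63 wt% SiO2 ÷ 60.083 g/mol = 0.62630 mol, giving 0.62630 Si and 1.25260 O.
Oxygen sums to 2.51251; scaling by 4/2.51251 = 1.59203 puts the formula on 4 O.
Fe: 0.37762 × 1.59203 = 0.601 atoms per formula unit.

0.601 Fe apfu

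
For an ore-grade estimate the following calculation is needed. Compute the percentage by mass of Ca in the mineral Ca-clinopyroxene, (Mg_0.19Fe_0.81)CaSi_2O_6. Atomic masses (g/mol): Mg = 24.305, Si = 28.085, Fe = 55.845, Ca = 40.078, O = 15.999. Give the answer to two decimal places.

Molar mass of (Mg_0.19Fe_0.81)CaSi_2O_6: 0.19·24.305 + 0.81·55.845 + 1·40.078 + 2·28.085 + 6·15.999 = 242.094 g/mol.
Mass of Ca per formula unit: 1 × 40.078 = 40.078 g.
Weight fraction Ca = 40.078 / 242.094 = 0.1655.

16.55 weight percent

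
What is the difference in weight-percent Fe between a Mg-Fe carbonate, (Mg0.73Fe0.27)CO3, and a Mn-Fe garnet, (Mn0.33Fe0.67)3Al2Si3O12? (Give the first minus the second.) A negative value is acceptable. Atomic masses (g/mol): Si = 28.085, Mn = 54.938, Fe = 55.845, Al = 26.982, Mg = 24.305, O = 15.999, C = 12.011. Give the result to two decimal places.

-6.35 percentage points

First mineral: 15.078 g Fe in 92.829 g formula = 16.24 wt% Fe.
Second mineral: 112.248 g Fe in 496.844 g formula = 22.59 wt% Fe.
16.24% − 22.59% gives a difference of -6.35 percentage points.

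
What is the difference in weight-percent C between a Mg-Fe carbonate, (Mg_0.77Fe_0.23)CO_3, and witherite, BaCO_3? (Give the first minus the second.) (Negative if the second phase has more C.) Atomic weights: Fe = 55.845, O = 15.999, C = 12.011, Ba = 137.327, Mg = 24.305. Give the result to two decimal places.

7.03 percentage points

First mineral: 12.011 g C in 91.567 g formula = 13.12 wt% C.
Second mineral: 12.011 g C in 197.335 g formula = 6.09 wt% C.
13.12% − 6.09% gives a difference of 7.03 percentage points.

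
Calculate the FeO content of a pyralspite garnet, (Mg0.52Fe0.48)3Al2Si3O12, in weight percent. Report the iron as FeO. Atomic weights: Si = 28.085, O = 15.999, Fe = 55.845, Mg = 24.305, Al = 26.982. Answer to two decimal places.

23.06 wt%

M((Mg0.52Fe0.48)3Al2Si3O12) = 448.540 g/mol; M(FeO) = 71.844 g/mol.
Moles FeO per formula unit = 1.44 Fe ÷ 1 = 1.4400.
FeO fraction = (1.4400 × 71.844) / 448.540 = 103.455/448.540 = 0.2306.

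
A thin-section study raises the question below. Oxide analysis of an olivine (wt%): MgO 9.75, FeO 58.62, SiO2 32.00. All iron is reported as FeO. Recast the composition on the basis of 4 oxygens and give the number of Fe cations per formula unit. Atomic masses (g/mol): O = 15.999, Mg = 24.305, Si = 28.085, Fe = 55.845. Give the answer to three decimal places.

1.537 Fe apfu

MgO (M=40.304): mol = 0.24191; Mg = 0.24191, O = 0.24191.
FeO (M=71.844): mol = 0.81593; Fe = 0.81593, O = 0.81593.
SiO2 (M=60.083): mol = 0.53260; Si = 0.53260, O = 1.06520.
ΣO = 2.12304; factor = 4/ΣO = 1.88409.
Fe apfu = 0.81593 × 1.88409 = 1.537.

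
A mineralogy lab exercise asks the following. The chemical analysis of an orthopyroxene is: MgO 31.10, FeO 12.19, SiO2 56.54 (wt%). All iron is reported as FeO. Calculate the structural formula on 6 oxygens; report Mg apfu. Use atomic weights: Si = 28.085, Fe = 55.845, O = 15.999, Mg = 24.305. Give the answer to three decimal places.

1.640 Mg apfu

MgO: 31.10/40.304 = 0.77164 mol → 0.77164 mol Mg, 0.77164 mol O.
FeO: 12.19/71.844 = 0.16967 mol → 0.16967 mol Fe, 0.16967 mol O.
SiO2: 56.54/60.083 = 0.94103 mol → 0.94103 mol Si, 1.88206 mol O.
Total oxygen = 2.82337 mol. Normalization factor = 6/2.82337 = 2.12512.
Mg per 6 O = 0.77164 × 2.12512 = 1.640.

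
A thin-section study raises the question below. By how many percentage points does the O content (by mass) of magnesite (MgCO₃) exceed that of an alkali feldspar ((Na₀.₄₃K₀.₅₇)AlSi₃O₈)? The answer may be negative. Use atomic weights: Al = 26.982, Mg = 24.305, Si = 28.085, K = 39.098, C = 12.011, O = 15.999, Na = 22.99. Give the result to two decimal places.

9.77 percentage points

O in MgCO₃: molar mass 84.313 g/mol; 3×15.999 = 47.997 g → 56.93 wt%.
O in (Na₀.₄₃K₀.₅₇)AlSi₃O₈: molar mass 271.401 g/mol; 8×15.999 = 127.992 g → 47.16 wt%.
Difference = 56.93 − 47.16 = 9.77 percentage points.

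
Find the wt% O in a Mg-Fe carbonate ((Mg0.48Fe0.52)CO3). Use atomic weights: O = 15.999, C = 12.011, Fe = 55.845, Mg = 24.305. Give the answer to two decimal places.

Formula mass = 0.48·24.305 + 0.52·55.845 + 1·12.011 + 3·15.999 = 100.714 g/mol, of which 47.997 g is O.
So O makes up 47.997/100.714 = 0.4766 of the mass, i.e. 47.66%.

47.66 wt%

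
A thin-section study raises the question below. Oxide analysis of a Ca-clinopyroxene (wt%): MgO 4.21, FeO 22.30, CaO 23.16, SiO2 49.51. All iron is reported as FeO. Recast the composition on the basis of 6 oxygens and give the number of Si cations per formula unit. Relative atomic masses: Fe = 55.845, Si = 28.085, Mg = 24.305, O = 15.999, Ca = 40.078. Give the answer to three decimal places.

MgO (M=40.304): mol = 0.10446; Mg = 0.10446, O = 0.10446.
FeO (M=71.844): mol = 0.31039; Fe = 0.31039, O = 0.31039.
CaO (M=56.077): mol = 0.41300; Ca = 0.41300, O = 0.41300.
SiO2 (M=60.083): mol = 0.82403; Si = 0.82403, O = 1.64806.
ΣO = 2.47591; factor = 6/ΣO = 2.42335.
Si apfu = 0.82403 × 2.42335 = 1.997.

1.997 Si apfu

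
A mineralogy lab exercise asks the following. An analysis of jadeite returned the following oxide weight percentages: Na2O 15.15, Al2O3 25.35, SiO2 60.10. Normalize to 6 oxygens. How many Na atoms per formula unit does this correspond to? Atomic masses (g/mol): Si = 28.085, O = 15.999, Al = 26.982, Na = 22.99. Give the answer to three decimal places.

15.15 wt% Na2O ÷ 61.979 g/mol = 0.24444 mol, giving 0.48888 Na and 0.24444 O.
25.35 wt% Al2O3 ÷ 101.961 g/mol = 0.24862 mol, giving 0.49724 Al and 0.74586 O.
60.10 wt% SiO2 ÷ 60.083 g/mol = 1.00028 mol, giving 1.00028 Si and 2.00056 O.
Oxygen sums to 2.99086; scaling by 6/2.99086 = 2.00611 puts the formula on 6 O.
Na: 0.48888 × 2.00611 = 0.981 atoms per formula unit.

0.981 Na apfu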